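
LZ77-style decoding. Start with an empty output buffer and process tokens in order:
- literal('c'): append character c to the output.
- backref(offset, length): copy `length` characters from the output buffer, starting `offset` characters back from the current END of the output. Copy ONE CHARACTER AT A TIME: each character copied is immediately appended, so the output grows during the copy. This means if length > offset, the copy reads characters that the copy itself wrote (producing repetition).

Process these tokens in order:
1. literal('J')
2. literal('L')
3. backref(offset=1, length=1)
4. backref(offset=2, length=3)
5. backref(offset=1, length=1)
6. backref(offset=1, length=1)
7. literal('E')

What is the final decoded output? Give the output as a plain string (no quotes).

Answer: JLLLLLLLE

Derivation:
Token 1: literal('J'). Output: "J"
Token 2: literal('L'). Output: "JL"
Token 3: backref(off=1, len=1). Copied 'L' from pos 1. Output: "JLL"
Token 4: backref(off=2, len=3) (overlapping!). Copied 'LLL' from pos 1. Output: "JLLLLL"
Token 5: backref(off=1, len=1). Copied 'L' from pos 5. Output: "JLLLLLL"
Token 6: backref(off=1, len=1). Copied 'L' from pos 6. Output: "JLLLLLLL"
Token 7: literal('E'). Output: "JLLLLLLLE"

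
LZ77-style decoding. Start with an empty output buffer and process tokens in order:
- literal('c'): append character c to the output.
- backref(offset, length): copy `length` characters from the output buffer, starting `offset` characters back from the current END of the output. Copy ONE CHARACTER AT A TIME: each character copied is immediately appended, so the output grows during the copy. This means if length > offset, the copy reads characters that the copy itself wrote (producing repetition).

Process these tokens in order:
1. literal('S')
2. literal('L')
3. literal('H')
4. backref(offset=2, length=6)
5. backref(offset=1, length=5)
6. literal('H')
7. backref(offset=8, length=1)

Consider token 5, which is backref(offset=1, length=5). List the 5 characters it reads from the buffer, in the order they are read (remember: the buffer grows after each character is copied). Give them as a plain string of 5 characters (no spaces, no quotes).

Token 1: literal('S'). Output: "S"
Token 2: literal('L'). Output: "SL"
Token 3: literal('H'). Output: "SLH"
Token 4: backref(off=2, len=6) (overlapping!). Copied 'LHLHLH' from pos 1. Output: "SLHLHLHLH"
Token 5: backref(off=1, len=5). Buffer before: "SLHLHLHLH" (len 9)
  byte 1: read out[8]='H', append. Buffer now: "SLHLHLHLHH"
  byte 2: read out[9]='H', append. Buffer now: "SLHLHLHLHHH"
  byte 3: read out[10]='H', append. Buffer now: "SLHLHLHLHHHH"
  byte 4: read out[11]='H', append. Buffer now: "SLHLHLHLHHHHH"
  byte 5: read out[12]='H', append. Buffer now: "SLHLHLHLHHHHHH"

Answer: HHHHH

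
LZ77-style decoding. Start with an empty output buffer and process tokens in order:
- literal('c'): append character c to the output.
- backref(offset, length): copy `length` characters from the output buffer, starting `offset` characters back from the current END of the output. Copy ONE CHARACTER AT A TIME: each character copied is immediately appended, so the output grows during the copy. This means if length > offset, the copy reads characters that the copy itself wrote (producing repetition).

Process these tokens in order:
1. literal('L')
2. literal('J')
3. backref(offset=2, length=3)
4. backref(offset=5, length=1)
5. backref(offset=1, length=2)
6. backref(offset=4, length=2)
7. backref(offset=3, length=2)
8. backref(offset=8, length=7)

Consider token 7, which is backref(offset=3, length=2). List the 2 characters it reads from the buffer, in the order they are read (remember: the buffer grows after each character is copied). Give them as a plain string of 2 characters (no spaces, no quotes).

Token 1: literal('L'). Output: "L"
Token 2: literal('J'). Output: "LJ"
Token 3: backref(off=2, len=3) (overlapping!). Copied 'LJL' from pos 0. Output: "LJLJL"
Token 4: backref(off=5, len=1). Copied 'L' from pos 0. Output: "LJLJLL"
Token 5: backref(off=1, len=2) (overlapping!). Copied 'LL' from pos 5. Output: "LJLJLLLL"
Token 6: backref(off=4, len=2). Copied 'LL' from pos 4. Output: "LJLJLLLLLL"
Token 7: backref(off=3, len=2). Buffer before: "LJLJLLLLLL" (len 10)
  byte 1: read out[7]='L', append. Buffer now: "LJLJLLLLLLL"
  byte 2: read out[8]='L', append. Buffer now: "LJLJLLLLLLLL"

Answer: LL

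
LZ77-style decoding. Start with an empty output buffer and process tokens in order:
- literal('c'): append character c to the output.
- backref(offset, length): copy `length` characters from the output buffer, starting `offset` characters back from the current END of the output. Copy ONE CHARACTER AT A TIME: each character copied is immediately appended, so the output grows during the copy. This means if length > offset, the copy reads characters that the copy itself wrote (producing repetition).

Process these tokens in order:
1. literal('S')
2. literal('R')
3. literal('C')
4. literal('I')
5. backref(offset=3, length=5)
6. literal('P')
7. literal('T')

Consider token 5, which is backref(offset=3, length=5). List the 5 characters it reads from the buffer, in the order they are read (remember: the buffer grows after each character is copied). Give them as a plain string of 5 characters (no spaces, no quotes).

Answer: RCIRC

Derivation:
Token 1: literal('S'). Output: "S"
Token 2: literal('R'). Output: "SR"
Token 3: literal('C'). Output: "SRC"
Token 4: literal('I'). Output: "SRCI"
Token 5: backref(off=3, len=5). Buffer before: "SRCI" (len 4)
  byte 1: read out[1]='R', append. Buffer now: "SRCIR"
  byte 2: read out[2]='C', append. Buffer now: "SRCIRC"
  byte 3: read out[3]='I', append. Buffer now: "SRCIRCI"
  byte 4: read out[4]='R', append. Buffer now: "SRCIRCIR"
  byte 5: read out[5]='C', append. Buffer now: "SRCIRCIRC"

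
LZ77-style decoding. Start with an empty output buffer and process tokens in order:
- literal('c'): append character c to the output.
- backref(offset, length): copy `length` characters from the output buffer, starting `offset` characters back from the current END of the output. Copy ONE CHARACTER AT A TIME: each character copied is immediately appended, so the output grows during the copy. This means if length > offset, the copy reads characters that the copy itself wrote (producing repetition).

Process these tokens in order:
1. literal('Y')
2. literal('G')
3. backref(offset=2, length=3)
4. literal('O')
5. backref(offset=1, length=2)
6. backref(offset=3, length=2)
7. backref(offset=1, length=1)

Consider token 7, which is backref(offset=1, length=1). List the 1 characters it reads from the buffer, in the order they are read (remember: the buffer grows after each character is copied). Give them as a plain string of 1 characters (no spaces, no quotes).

Answer: O

Derivation:
Token 1: literal('Y'). Output: "Y"
Token 2: literal('G'). Output: "YG"
Token 3: backref(off=2, len=3) (overlapping!). Copied 'YGY' from pos 0. Output: "YGYGY"
Token 4: literal('O'). Output: "YGYGYO"
Token 5: backref(off=1, len=2) (overlapping!). Copied 'OO' from pos 5. Output: "YGYGYOOO"
Token 6: backref(off=3, len=2). Copied 'OO' from pos 5. Output: "YGYGYOOOOO"
Token 7: backref(off=1, len=1). Buffer before: "YGYGYOOOOO" (len 10)
  byte 1: read out[9]='O', append. Buffer now: "YGYGYOOOOOO"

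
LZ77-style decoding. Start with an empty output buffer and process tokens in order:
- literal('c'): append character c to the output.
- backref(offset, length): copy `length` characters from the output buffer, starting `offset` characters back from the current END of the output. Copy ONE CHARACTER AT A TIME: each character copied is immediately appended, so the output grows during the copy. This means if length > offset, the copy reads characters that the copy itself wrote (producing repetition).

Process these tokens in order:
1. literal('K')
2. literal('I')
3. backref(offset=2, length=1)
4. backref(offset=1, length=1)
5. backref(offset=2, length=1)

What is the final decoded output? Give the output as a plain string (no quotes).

Token 1: literal('K'). Output: "K"
Token 2: literal('I'). Output: "KI"
Token 3: backref(off=2, len=1). Copied 'K' from pos 0. Output: "KIK"
Token 4: backref(off=1, len=1). Copied 'K' from pos 2. Output: "KIKK"
Token 5: backref(off=2, len=1). Copied 'K' from pos 2. Output: "KIKKK"

Answer: KIKKK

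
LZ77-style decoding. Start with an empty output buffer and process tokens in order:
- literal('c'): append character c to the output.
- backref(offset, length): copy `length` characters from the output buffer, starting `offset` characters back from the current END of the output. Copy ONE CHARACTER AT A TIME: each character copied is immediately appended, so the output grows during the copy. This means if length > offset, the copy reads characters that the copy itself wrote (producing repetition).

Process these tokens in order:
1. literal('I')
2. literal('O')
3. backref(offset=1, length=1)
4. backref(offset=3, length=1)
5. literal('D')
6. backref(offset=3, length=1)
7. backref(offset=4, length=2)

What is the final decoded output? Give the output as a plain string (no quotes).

Answer: IOOIDOOI

Derivation:
Token 1: literal('I'). Output: "I"
Token 2: literal('O'). Output: "IO"
Token 3: backref(off=1, len=1). Copied 'O' from pos 1. Output: "IOO"
Token 4: backref(off=3, len=1). Copied 'I' from pos 0. Output: "IOOI"
Token 5: literal('D'). Output: "IOOID"
Token 6: backref(off=3, len=1). Copied 'O' from pos 2. Output: "IOOIDO"
Token 7: backref(off=4, len=2). Copied 'OI' from pos 2. Output: "IOOIDOOI"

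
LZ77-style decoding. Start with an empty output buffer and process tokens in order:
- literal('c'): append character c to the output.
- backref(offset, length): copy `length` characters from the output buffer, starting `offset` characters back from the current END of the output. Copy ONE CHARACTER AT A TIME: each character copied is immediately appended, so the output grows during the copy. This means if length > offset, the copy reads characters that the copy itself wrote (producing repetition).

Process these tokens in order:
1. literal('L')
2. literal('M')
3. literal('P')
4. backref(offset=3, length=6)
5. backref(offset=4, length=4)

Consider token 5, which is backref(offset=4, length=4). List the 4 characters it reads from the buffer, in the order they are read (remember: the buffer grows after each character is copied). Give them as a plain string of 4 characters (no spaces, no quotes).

Token 1: literal('L'). Output: "L"
Token 2: literal('M'). Output: "LM"
Token 3: literal('P'). Output: "LMP"
Token 4: backref(off=3, len=6) (overlapping!). Copied 'LMPLMP' from pos 0. Output: "LMPLMPLMP"
Token 5: backref(off=4, len=4). Buffer before: "LMPLMPLMP" (len 9)
  byte 1: read out[5]='P', append. Buffer now: "LMPLMPLMPP"
  byte 2: read out[6]='L', append. Buffer now: "LMPLMPLMPPL"
  byte 3: read out[7]='M', append. Buffer now: "LMPLMPLMPPLM"
  byte 4: read out[8]='P', append. Buffer now: "LMPLMPLMPPLMP"

Answer: PLMP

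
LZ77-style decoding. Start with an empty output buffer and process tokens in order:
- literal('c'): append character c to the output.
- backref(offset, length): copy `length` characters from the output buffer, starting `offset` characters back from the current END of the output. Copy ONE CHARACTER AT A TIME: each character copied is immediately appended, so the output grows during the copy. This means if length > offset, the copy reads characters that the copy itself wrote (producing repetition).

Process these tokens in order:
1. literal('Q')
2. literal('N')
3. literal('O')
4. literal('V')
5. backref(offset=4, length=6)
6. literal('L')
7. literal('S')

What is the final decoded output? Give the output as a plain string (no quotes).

Answer: QNOVQNOVQNLS

Derivation:
Token 1: literal('Q'). Output: "Q"
Token 2: literal('N'). Output: "QN"
Token 3: literal('O'). Output: "QNO"
Token 4: literal('V'). Output: "QNOV"
Token 5: backref(off=4, len=6) (overlapping!). Copied 'QNOVQN' from pos 0. Output: "QNOVQNOVQN"
Token 6: literal('L'). Output: "QNOVQNOVQNL"
Token 7: literal('S'). Output: "QNOVQNOVQNLS"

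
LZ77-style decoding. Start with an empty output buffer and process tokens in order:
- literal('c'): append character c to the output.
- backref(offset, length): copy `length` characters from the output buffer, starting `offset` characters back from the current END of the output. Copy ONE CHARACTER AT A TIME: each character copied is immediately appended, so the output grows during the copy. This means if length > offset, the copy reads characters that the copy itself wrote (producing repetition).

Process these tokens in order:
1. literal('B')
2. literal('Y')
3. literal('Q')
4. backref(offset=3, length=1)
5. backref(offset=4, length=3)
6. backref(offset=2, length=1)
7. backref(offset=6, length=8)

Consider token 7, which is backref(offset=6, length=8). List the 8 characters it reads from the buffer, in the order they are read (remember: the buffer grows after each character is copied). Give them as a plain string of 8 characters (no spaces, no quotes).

Answer: QBBYQYQB

Derivation:
Token 1: literal('B'). Output: "B"
Token 2: literal('Y'). Output: "BY"
Token 3: literal('Q'). Output: "BYQ"
Token 4: backref(off=3, len=1). Copied 'B' from pos 0. Output: "BYQB"
Token 5: backref(off=4, len=3). Copied 'BYQ' from pos 0. Output: "BYQBBYQ"
Token 6: backref(off=2, len=1). Copied 'Y' from pos 5. Output: "BYQBBYQY"
Token 7: backref(off=6, len=8). Buffer before: "BYQBBYQY" (len 8)
  byte 1: read out[2]='Q', append. Buffer now: "BYQBBYQYQ"
  byte 2: read out[3]='B', append. Buffer now: "BYQBBYQYQB"
  byte 3: read out[4]='B', append. Buffer now: "BYQBBYQYQBB"
  byte 4: read out[5]='Y', append. Buffer now: "BYQBBYQYQBBY"
  byte 5: read out[6]='Q', append. Buffer now: "BYQBBYQYQBBYQ"
  byte 6: read out[7]='Y', append. Buffer now: "BYQBBYQYQBBYQY"
  byte 7: read out[8]='Q', append. Buffer now: "BYQBBYQYQBBYQYQ"
  byte 8: read out[9]='B', append. Buffer now: "BYQBBYQYQBBYQYQB"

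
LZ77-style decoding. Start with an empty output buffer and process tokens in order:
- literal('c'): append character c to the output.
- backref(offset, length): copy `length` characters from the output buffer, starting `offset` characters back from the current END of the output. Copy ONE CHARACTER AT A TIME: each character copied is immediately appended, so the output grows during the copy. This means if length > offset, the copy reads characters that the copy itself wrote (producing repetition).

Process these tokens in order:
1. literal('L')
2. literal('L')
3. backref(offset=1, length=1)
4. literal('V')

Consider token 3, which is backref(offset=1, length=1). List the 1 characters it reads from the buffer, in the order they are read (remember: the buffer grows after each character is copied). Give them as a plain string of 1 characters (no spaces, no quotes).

Answer: L

Derivation:
Token 1: literal('L'). Output: "L"
Token 2: literal('L'). Output: "LL"
Token 3: backref(off=1, len=1). Buffer before: "LL" (len 2)
  byte 1: read out[1]='L', append. Buffer now: "LLL"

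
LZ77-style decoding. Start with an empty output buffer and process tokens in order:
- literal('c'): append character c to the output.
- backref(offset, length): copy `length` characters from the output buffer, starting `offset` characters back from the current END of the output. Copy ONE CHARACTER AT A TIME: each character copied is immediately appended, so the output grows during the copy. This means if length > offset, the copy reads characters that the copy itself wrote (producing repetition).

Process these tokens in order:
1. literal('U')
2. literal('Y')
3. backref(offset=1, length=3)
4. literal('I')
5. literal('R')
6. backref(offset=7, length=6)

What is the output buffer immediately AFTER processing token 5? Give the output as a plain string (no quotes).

Answer: UYYYYIR

Derivation:
Token 1: literal('U'). Output: "U"
Token 2: literal('Y'). Output: "UY"
Token 3: backref(off=1, len=3) (overlapping!). Copied 'YYY' from pos 1. Output: "UYYYY"
Token 4: literal('I'). Output: "UYYYYI"
Token 5: literal('R'). Output: "UYYYYIR"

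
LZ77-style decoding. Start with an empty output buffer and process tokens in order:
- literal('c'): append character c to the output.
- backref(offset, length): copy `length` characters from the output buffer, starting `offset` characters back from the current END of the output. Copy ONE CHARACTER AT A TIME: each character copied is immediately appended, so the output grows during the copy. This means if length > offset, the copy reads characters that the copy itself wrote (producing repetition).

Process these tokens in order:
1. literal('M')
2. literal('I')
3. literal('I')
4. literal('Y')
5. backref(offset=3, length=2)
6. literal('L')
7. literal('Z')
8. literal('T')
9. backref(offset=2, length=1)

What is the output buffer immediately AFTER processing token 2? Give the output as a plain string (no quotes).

Token 1: literal('M'). Output: "M"
Token 2: literal('I'). Output: "MI"

Answer: MI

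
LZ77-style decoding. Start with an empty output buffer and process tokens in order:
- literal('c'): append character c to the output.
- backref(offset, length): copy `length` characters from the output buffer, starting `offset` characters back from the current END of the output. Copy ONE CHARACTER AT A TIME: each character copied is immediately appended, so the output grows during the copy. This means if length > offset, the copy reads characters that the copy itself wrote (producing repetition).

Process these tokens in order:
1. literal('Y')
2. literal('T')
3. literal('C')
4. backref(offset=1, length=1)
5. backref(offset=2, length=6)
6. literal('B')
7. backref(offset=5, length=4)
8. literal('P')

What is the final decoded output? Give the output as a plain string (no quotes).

Token 1: literal('Y'). Output: "Y"
Token 2: literal('T'). Output: "YT"
Token 3: literal('C'). Output: "YTC"
Token 4: backref(off=1, len=1). Copied 'C' from pos 2. Output: "YTCC"
Token 5: backref(off=2, len=6) (overlapping!). Copied 'CCCCCC' from pos 2. Output: "YTCCCCCCCC"
Token 6: literal('B'). Output: "YTCCCCCCCCB"
Token 7: backref(off=5, len=4). Copied 'CCCC' from pos 6. Output: "YTCCCCCCCCBCCCC"
Token 8: literal('P'). Output: "YTCCCCCCCCBCCCCP"

Answer: YTCCCCCCCCBCCCCP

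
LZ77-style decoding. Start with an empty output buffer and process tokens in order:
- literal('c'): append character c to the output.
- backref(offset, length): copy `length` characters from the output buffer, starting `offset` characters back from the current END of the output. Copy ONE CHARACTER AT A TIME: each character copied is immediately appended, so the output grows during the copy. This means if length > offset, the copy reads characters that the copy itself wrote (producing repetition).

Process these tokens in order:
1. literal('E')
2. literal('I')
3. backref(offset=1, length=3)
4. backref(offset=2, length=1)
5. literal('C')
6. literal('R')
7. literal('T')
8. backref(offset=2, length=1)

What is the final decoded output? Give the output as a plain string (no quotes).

Token 1: literal('E'). Output: "E"
Token 2: literal('I'). Output: "EI"
Token 3: backref(off=1, len=3) (overlapping!). Copied 'III' from pos 1. Output: "EIIII"
Token 4: backref(off=2, len=1). Copied 'I' from pos 3. Output: "EIIIII"
Token 5: literal('C'). Output: "EIIIIIC"
Token 6: literal('R'). Output: "EIIIIICR"
Token 7: literal('T'). Output: "EIIIIICRT"
Token 8: backref(off=2, len=1). Copied 'R' from pos 7. Output: "EIIIIICRTR"

Answer: EIIIIICRTR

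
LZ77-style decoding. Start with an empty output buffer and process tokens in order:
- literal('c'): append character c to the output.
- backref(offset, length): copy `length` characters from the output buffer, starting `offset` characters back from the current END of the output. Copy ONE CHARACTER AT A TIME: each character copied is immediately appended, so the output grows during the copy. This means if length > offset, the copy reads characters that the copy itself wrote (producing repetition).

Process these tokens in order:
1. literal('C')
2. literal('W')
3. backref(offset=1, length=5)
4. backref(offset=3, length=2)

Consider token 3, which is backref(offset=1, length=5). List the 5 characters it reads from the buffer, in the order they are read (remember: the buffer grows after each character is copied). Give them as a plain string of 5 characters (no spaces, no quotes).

Answer: WWWWW

Derivation:
Token 1: literal('C'). Output: "C"
Token 2: literal('W'). Output: "CW"
Token 3: backref(off=1, len=5). Buffer before: "CW" (len 2)
  byte 1: read out[1]='W', append. Buffer now: "CWW"
  byte 2: read out[2]='W', append. Buffer now: "CWWW"
  byte 3: read out[3]='W', append. Buffer now: "CWWWW"
  byte 4: read out[4]='W', append. Buffer now: "CWWWWW"
  byte 5: read out[5]='W', append. Buffer now: "CWWWWWW"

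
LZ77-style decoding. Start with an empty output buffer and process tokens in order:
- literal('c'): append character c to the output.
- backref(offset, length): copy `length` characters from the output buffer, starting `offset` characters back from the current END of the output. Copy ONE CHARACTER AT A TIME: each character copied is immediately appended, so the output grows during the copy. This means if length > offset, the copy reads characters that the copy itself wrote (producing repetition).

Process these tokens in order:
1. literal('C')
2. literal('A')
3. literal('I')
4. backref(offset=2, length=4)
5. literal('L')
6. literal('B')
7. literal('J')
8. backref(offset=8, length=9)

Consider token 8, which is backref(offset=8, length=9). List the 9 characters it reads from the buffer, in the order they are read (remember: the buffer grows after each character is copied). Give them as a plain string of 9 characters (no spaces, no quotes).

Answer: IAIAILBJI

Derivation:
Token 1: literal('C'). Output: "C"
Token 2: literal('A'). Output: "CA"
Token 3: literal('I'). Output: "CAI"
Token 4: backref(off=2, len=4) (overlapping!). Copied 'AIAI' from pos 1. Output: "CAIAIAI"
Token 5: literal('L'). Output: "CAIAIAIL"
Token 6: literal('B'). Output: "CAIAIAILB"
Token 7: literal('J'). Output: "CAIAIAILBJ"
Token 8: backref(off=8, len=9). Buffer before: "CAIAIAILBJ" (len 10)
  byte 1: read out[2]='I', append. Buffer now: "CAIAIAILBJI"
  byte 2: read out[3]='A', append. Buffer now: "CAIAIAILBJIA"
  byte 3: read out[4]='I', append. Buffer now: "CAIAIAILBJIAI"
  byte 4: read out[5]='A', append. Buffer now: "CAIAIAILBJIAIA"
  byte 5: read out[6]='I', append. Buffer now: "CAIAIAILBJIAIAI"
  byte 6: read out[7]='L', append. Buffer now: "CAIAIAILBJIAIAIL"
  byte 7: read out[8]='B', append. Buffer now: "CAIAIAILBJIAIAILB"
  byte 8: read out[9]='J', append. Buffer now: "CAIAIAILBJIAIAILBJ"
  byte 9: read out[10]='I', append. Buffer now: "CAIAIAILBJIAIAILBJI"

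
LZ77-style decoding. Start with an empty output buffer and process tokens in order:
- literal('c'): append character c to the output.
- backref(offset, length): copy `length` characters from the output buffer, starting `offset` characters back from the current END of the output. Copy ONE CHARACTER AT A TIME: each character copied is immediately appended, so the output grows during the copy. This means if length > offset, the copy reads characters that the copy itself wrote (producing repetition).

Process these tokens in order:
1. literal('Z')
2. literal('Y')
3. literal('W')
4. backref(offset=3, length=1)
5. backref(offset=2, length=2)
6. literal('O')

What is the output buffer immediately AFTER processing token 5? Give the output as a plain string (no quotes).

Token 1: literal('Z'). Output: "Z"
Token 2: literal('Y'). Output: "ZY"
Token 3: literal('W'). Output: "ZYW"
Token 4: backref(off=3, len=1). Copied 'Z' from pos 0. Output: "ZYWZ"
Token 5: backref(off=2, len=2). Copied 'WZ' from pos 2. Output: "ZYWZWZ"

Answer: ZYWZWZ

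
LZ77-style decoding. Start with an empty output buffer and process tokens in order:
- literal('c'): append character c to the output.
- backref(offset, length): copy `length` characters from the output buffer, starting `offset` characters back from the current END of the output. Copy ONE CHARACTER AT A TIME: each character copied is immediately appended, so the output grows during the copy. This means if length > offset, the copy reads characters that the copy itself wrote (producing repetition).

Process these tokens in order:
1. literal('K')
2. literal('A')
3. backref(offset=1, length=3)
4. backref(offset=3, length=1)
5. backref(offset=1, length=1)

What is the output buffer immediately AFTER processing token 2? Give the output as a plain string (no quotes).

Token 1: literal('K'). Output: "K"
Token 2: literal('A'). Output: "KA"

Answer: KA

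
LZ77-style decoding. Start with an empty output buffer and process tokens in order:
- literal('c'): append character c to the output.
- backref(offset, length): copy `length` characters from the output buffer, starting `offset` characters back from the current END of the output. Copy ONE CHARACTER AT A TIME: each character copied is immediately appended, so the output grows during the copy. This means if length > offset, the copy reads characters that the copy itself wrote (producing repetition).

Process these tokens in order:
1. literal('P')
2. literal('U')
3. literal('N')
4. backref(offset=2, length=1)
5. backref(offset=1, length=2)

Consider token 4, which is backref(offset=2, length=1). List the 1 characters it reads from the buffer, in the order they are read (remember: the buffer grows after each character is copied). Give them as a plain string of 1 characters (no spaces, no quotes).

Answer: U

Derivation:
Token 1: literal('P'). Output: "P"
Token 2: literal('U'). Output: "PU"
Token 3: literal('N'). Output: "PUN"
Token 4: backref(off=2, len=1). Buffer before: "PUN" (len 3)
  byte 1: read out[1]='U', append. Buffer now: "PUNU"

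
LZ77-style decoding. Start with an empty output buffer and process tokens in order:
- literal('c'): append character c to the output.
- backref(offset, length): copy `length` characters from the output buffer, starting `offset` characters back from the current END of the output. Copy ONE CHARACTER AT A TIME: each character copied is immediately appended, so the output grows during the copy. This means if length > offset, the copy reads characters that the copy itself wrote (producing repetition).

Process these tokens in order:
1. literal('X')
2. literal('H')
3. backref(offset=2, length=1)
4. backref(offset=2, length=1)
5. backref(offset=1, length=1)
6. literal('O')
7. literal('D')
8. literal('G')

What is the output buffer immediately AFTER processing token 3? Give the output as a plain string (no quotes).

Token 1: literal('X'). Output: "X"
Token 2: literal('H'). Output: "XH"
Token 3: backref(off=2, len=1). Copied 'X' from pos 0. Output: "XHX"

Answer: XHX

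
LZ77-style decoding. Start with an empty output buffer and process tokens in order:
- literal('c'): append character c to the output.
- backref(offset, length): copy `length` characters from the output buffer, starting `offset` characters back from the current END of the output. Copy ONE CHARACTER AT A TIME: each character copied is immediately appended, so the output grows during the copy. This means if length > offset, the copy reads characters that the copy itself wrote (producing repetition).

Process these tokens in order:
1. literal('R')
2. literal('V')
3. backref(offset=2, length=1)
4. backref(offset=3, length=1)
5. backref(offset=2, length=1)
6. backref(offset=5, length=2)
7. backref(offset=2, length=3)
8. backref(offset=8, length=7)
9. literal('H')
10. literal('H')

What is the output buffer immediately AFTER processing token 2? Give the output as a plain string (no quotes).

Answer: RV

Derivation:
Token 1: literal('R'). Output: "R"
Token 2: literal('V'). Output: "RV"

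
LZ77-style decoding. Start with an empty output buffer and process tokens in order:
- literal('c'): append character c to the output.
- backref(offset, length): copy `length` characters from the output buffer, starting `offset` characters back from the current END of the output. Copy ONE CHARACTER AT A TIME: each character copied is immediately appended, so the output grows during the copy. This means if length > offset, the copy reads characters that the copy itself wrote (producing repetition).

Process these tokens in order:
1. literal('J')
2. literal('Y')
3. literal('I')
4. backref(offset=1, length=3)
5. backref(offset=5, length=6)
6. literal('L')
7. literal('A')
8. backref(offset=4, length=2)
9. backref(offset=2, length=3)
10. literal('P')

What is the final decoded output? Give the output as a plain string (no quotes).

Answer: JYIIIIYIIIIYLAIYIYIP

Derivation:
Token 1: literal('J'). Output: "J"
Token 2: literal('Y'). Output: "JY"
Token 3: literal('I'). Output: "JYI"
Token 4: backref(off=1, len=3) (overlapping!). Copied 'III' from pos 2. Output: "JYIIII"
Token 5: backref(off=5, len=6) (overlapping!). Copied 'YIIIIY' from pos 1. Output: "JYIIIIYIIIIY"
Token 6: literal('L'). Output: "JYIIIIYIIIIYL"
Token 7: literal('A'). Output: "JYIIIIYIIIIYLA"
Token 8: backref(off=4, len=2). Copied 'IY' from pos 10. Output: "JYIIIIYIIIIYLAIY"
Token 9: backref(off=2, len=3) (overlapping!). Copied 'IYI' from pos 14. Output: "JYIIIIYIIIIYLAIYIYI"
Token 10: literal('P'). Output: "JYIIIIYIIIIYLAIYIYIP"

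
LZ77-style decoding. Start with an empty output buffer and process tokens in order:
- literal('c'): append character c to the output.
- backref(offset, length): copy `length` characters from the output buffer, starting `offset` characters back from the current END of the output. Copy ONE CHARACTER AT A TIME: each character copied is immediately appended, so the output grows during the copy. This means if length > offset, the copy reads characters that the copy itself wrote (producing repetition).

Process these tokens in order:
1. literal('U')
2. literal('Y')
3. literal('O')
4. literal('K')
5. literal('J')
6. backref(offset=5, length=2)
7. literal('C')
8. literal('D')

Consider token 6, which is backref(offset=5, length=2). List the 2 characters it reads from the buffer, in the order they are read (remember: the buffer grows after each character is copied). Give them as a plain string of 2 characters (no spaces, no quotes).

Token 1: literal('U'). Output: "U"
Token 2: literal('Y'). Output: "UY"
Token 3: literal('O'). Output: "UYO"
Token 4: literal('K'). Output: "UYOK"
Token 5: literal('J'). Output: "UYOKJ"
Token 6: backref(off=5, len=2). Buffer before: "UYOKJ" (len 5)
  byte 1: read out[0]='U', append. Buffer now: "UYOKJU"
  byte 2: read out[1]='Y', append. Buffer now: "UYOKJUY"

Answer: UY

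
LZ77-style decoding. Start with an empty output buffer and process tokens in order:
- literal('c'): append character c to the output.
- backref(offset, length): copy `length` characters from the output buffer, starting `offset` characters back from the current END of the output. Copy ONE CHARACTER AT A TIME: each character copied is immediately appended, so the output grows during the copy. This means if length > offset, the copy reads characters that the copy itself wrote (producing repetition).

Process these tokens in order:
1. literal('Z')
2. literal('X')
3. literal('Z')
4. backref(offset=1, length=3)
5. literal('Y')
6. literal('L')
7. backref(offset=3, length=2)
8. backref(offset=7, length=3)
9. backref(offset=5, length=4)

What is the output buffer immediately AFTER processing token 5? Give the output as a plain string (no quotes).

Answer: ZXZZZZY

Derivation:
Token 1: literal('Z'). Output: "Z"
Token 2: literal('X'). Output: "ZX"
Token 3: literal('Z'). Output: "ZXZ"
Token 4: backref(off=1, len=3) (overlapping!). Copied 'ZZZ' from pos 2. Output: "ZXZZZZ"
Token 5: literal('Y'). Output: "ZXZZZZY"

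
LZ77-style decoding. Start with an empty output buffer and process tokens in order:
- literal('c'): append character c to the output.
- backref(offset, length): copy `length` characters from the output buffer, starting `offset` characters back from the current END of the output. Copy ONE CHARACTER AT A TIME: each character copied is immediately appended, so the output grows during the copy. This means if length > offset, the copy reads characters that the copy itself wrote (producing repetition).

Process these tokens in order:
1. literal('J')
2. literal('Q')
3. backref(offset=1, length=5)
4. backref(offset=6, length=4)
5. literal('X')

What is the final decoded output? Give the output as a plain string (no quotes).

Answer: JQQQQQQQQQQX

Derivation:
Token 1: literal('J'). Output: "J"
Token 2: literal('Q'). Output: "JQ"
Token 3: backref(off=1, len=5) (overlapping!). Copied 'QQQQQ' from pos 1. Output: "JQQQQQQ"
Token 4: backref(off=6, len=4). Copied 'QQQQ' from pos 1. Output: "JQQQQQQQQQQ"
Token 5: literal('X'). Output: "JQQQQQQQQQQX"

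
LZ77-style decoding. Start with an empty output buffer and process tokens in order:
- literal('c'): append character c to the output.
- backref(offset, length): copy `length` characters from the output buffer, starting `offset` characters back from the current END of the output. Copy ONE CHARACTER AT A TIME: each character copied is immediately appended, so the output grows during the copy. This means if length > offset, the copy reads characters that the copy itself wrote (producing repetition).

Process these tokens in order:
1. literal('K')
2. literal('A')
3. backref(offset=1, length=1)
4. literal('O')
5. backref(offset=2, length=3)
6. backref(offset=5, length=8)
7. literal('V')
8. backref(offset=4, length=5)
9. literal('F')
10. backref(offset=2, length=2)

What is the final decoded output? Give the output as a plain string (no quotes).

Token 1: literal('K'). Output: "K"
Token 2: literal('A'). Output: "KA"
Token 3: backref(off=1, len=1). Copied 'A' from pos 1. Output: "KAA"
Token 4: literal('O'). Output: "KAAO"
Token 5: backref(off=2, len=3) (overlapping!). Copied 'AOA' from pos 2. Output: "KAAOAOA"
Token 6: backref(off=5, len=8) (overlapping!). Copied 'AOAOAAOA' from pos 2. Output: "KAAOAOAAOAOAAOA"
Token 7: literal('V'). Output: "KAAOAOAAOAOAAOAV"
Token 8: backref(off=4, len=5) (overlapping!). Copied 'AOAVA' from pos 12. Output: "KAAOAOAAOAOAAOAVAOAVA"
Token 9: literal('F'). Output: "KAAOAOAAOAOAAOAVAOAVAF"
Token 10: backref(off=2, len=2). Copied 'AF' from pos 20. Output: "KAAOAOAAOAOAAOAVAOAVAFAF"

Answer: KAAOAOAAOAOAAOAVAOAVAFAF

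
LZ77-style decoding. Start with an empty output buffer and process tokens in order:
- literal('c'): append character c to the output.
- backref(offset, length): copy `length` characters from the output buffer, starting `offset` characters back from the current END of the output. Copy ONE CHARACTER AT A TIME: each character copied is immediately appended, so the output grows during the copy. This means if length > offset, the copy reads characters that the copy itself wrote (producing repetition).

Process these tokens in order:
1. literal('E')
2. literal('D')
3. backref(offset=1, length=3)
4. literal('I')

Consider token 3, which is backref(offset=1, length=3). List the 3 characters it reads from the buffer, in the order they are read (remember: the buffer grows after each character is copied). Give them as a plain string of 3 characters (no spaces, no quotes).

Answer: DDD

Derivation:
Token 1: literal('E'). Output: "E"
Token 2: literal('D'). Output: "ED"
Token 3: backref(off=1, len=3). Buffer before: "ED" (len 2)
  byte 1: read out[1]='D', append. Buffer now: "EDD"
  byte 2: read out[2]='D', append. Buffer now: "EDDD"
  byte 3: read out[3]='D', append. Buffer now: "EDDDD"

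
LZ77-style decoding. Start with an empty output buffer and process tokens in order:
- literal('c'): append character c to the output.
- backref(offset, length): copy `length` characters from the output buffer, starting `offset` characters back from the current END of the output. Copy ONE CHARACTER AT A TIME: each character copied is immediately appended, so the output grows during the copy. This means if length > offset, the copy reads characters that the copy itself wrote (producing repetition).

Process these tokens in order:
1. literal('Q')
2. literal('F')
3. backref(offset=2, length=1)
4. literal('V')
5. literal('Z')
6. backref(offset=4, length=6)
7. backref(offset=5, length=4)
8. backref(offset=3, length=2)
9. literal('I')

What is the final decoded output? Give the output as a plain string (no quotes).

Token 1: literal('Q'). Output: "Q"
Token 2: literal('F'). Output: "QF"
Token 3: backref(off=2, len=1). Copied 'Q' from pos 0. Output: "QFQ"
Token 4: literal('V'). Output: "QFQV"
Token 5: literal('Z'). Output: "QFQVZ"
Token 6: backref(off=4, len=6) (overlapping!). Copied 'FQVZFQ' from pos 1. Output: "QFQVZFQVZFQ"
Token 7: backref(off=5, len=4). Copied 'QVZF' from pos 6. Output: "QFQVZFQVZFQQVZF"
Token 8: backref(off=3, len=2). Copied 'VZ' from pos 12. Output: "QFQVZFQVZFQQVZFVZ"
Token 9: literal('I'). Output: "QFQVZFQVZFQQVZFVZI"

Answer: QFQVZFQVZFQQVZFVZI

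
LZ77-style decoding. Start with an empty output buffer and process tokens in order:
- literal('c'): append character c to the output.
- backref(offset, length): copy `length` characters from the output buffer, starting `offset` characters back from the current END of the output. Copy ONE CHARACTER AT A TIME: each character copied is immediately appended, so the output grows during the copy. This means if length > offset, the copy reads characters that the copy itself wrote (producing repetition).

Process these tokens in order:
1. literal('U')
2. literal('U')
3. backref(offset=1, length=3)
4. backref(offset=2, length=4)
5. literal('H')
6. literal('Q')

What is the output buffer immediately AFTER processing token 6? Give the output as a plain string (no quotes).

Token 1: literal('U'). Output: "U"
Token 2: literal('U'). Output: "UU"
Token 3: backref(off=1, len=3) (overlapping!). Copied 'UUU' from pos 1. Output: "UUUUU"
Token 4: backref(off=2, len=4) (overlapping!). Copied 'UUUU' from pos 3. Output: "UUUUUUUUU"
Token 5: literal('H'). Output: "UUUUUUUUUH"
Token 6: literal('Q'). Output: "UUUUUUUUUHQ"

Answer: UUUUUUUUUHQ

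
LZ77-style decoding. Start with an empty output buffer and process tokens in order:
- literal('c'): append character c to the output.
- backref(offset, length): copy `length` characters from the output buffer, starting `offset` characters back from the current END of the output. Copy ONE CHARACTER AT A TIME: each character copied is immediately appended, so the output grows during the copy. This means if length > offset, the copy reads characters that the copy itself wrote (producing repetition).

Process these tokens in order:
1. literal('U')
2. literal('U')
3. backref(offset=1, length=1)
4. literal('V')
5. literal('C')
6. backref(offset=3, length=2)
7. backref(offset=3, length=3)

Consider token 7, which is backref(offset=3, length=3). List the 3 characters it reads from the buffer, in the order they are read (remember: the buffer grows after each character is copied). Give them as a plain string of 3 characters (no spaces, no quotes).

Answer: CUV

Derivation:
Token 1: literal('U'). Output: "U"
Token 2: literal('U'). Output: "UU"
Token 3: backref(off=1, len=1). Copied 'U' from pos 1. Output: "UUU"
Token 4: literal('V'). Output: "UUUV"
Token 5: literal('C'). Output: "UUUVC"
Token 6: backref(off=3, len=2). Copied 'UV' from pos 2. Output: "UUUVCUV"
Token 7: backref(off=3, len=3). Buffer before: "UUUVCUV" (len 7)
  byte 1: read out[4]='C', append. Buffer now: "UUUVCUVC"
  byte 2: read out[5]='U', append. Buffer now: "UUUVCUVCU"
  byte 3: read out[6]='V', append. Buffer now: "UUUVCUVCUV"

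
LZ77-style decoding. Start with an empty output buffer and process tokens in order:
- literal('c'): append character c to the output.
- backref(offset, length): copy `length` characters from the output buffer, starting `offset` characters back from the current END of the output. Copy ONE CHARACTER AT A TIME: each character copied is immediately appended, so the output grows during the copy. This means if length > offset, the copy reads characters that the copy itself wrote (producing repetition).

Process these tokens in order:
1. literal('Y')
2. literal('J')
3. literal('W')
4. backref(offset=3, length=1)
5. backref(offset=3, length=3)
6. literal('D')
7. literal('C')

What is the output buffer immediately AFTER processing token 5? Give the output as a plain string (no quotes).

Token 1: literal('Y'). Output: "Y"
Token 2: literal('J'). Output: "YJ"
Token 3: literal('W'). Output: "YJW"
Token 4: backref(off=3, len=1). Copied 'Y' from pos 0. Output: "YJWY"
Token 5: backref(off=3, len=3). Copied 'JWY' from pos 1. Output: "YJWYJWY"

Answer: YJWYJWY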